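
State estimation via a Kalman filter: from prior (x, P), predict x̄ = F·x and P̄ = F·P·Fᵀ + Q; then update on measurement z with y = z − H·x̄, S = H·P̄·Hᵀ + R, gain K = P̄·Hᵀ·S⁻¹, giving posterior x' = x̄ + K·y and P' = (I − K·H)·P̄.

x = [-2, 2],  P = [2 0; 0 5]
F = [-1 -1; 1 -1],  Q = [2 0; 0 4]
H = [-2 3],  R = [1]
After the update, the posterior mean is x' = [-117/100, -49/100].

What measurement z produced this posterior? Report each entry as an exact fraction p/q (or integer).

x̄ = F·x = [0, -4]
P̄ = F·P·Fᵀ + Q = [9 3; 3 11]
S = H·P̄·Hᵀ + R = [100]
K = P̄·Hᵀ·S⁻¹ = [-9/100; 27/100]
x' − x̄ = [-117/100, 351/100] = K·y
y = (KᵀK)⁻¹·Kᵀ·(x' − x̄) = [13]
z = y + H·x̄ = [13] + [-12] = [1]

z = [1]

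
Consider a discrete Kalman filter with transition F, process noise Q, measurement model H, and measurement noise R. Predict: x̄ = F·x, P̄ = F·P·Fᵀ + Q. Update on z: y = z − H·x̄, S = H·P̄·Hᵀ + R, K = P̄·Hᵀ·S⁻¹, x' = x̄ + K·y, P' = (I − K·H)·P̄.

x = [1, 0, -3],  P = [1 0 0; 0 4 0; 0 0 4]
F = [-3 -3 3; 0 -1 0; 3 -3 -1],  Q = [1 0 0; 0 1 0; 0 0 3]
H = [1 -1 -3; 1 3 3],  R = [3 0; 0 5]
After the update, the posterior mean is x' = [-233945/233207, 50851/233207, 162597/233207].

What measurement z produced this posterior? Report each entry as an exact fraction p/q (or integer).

x̄ = F·x = [-12, 0, 6]
P̄ = F·P·Fᵀ + Q = [82 12 15; 12 5 12; 15 12 52]
S = H·P̄·Hᵀ + R = [516 -521; -521 978]
K = P̄·Hᵀ·S⁻¹ = [109373/233207 97133/233207; 4461/233207 17399/233207; -41787/233207 27099/233207]
x' − x̄ = [2564539/233207, 50851/233207, -1236645/233207] = K·y
y = (KᵀK)⁻¹·Kᵀ·(x' − x̄) = [27, -4]
z = y + H·x̄ = [27, -4] + [-30, 6] = [-3, 2]

z = [-3, 2]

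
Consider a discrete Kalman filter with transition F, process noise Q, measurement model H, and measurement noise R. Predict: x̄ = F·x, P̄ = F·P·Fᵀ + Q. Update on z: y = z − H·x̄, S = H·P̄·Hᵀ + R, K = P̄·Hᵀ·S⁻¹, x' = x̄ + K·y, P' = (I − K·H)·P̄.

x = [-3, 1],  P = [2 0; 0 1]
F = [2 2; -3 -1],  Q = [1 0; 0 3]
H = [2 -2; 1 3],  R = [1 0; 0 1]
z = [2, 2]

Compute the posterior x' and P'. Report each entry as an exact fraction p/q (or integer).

x̄ = F·x = [-4, 8]
P̄ = F·P·Fᵀ + Q = [13 -14; -14 22]
y = z − H·x̄ = [26, -18]
S = H·P̄·Hᵀ + R = [253 -162; -162 128]
K = P̄·Hᵀ·S⁻¹ = [1107/3070 1411/6140; -198/1535 373/1535]
x' = x̄ + K·y = [3803/3070, 418/1535]
P' = (I − K·H)·P̄ = [1183/6140 19/1535; 19/1535 118/1535]

x' = [3803/3070, 418/1535]
P' = [1183/6140 19/1535; 19/1535 118/1535]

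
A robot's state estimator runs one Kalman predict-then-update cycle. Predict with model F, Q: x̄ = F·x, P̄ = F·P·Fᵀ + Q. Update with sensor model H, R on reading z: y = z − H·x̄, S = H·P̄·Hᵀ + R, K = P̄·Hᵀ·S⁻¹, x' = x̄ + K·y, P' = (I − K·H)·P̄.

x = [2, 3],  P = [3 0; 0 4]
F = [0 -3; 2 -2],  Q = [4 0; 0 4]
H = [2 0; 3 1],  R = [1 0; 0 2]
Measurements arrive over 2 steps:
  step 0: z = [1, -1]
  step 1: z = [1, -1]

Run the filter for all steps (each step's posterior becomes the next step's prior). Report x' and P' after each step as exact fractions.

step 0: x̄ = F·x = [-9, -2]
step 0: P̄ = F·P·Fᵀ + Q = [40 24; 24 32]
step 0: y = z − H·x̄ = [19, 28]
step 0: S = H·P̄·Hᵀ + R = [161 288; 288 538]
step 0: K = P̄·Hᵀ·S⁻¹ = [784/1837 72/1837; -2064/1837 1460/1837]
step 0: x' = x̄ + K·y = [379/1837, -2010/1837]
step 0: P' = (I − K·H)·P̄ = [392/1837 -1032/1837; -1032/1837 6016/1837]
step 1: x̄ = F·x = [6030/1837, 4778/1837]
step 1: P̄ = F·P·Fᵀ + Q = [61492/1837 42288/1837; 42288/1837 41236/1837]
step 1: y = z − H·x̄ = [-10223/1837, -24705/1837]
step 1: S = H·P̄·Hᵀ + R = [247805/1837 453528/1837; 453528/1837 852066/1837]
step 1: K = P̄·Hᵀ·S⁻¹ = [19624/55027 12598/165081; -2576/3369 18322/30321]
step 1: x' = x̄ + K·y = [14944/55027, -4280/3369]
step 1: P' = (I − K·H)·P̄ = [9812/55027 -1288/3369; -1288/3369 71420/30321]

step 0: x' = [379/1837, -2010/1837], P' = [392/1837 -1032/1837; -1032/1837 6016/1837]
step 1: x' = [14944/55027, -4280/3369], P' = [9812/55027 -1288/3369; -1288/3369 71420/30321]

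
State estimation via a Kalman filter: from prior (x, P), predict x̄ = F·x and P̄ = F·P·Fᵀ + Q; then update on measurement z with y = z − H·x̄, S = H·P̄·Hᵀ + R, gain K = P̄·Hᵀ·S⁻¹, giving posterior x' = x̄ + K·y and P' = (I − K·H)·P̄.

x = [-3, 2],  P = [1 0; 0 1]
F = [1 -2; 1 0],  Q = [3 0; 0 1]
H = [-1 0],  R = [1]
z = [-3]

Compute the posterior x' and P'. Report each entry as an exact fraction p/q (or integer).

x' = [17/9, -17/9]
P' = [8/9 1/9; 1/9 17/9]

x̄ = F·x = [-7, -3]
P̄ = F·P·Fᵀ + Q = [8 1; 1 2]
y = z − H·x̄ = [-10]
S = H·P̄·Hᵀ + R = [9]
K = P̄·Hᵀ·S⁻¹ = [-8/9; -1/9]
x' = x̄ + K·y = [17/9, -17/9]
P' = (I − K·H)·P̄ = [8/9 1/9; 1/9 17/9]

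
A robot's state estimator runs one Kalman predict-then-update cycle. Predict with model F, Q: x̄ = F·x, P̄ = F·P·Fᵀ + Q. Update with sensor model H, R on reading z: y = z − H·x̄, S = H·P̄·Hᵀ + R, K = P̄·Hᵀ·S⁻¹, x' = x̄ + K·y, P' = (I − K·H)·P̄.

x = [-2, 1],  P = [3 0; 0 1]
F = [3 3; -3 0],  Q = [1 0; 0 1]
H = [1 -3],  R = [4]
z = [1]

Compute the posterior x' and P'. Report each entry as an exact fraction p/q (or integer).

x' = [1231/455, 288/455]
P' = [2911/455 813/455; 813/455 419/455]

x̄ = F·x = [-3, 6]
P̄ = F·P·Fᵀ + Q = [37 -27; -27 28]
y = z − H·x̄ = [22]
S = H·P̄·Hᵀ + R = [455]
K = P̄·Hᵀ·S⁻¹ = [118/455; -111/455]
x' = x̄ + K·y = [1231/455, 288/455]
P' = (I − K·H)·P̄ = [2911/455 813/455; 813/455 419/455]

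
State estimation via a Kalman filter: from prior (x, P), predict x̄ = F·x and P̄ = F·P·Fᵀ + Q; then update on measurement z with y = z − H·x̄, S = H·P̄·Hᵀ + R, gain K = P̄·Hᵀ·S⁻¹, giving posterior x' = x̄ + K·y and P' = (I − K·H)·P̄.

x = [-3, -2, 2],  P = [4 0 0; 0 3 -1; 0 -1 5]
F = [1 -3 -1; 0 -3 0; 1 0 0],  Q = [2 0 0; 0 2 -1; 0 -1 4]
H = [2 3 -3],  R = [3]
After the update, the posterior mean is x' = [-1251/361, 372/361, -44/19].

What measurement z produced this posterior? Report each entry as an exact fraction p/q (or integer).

z = [3]

x̄ = F·x = [1, 6, -3]
P̄ = F·P·Fᵀ + Q = [32 24 4; 24 29 -1; 4 -1 8]
S = H·P̄·Hᵀ + R = [722]
K = P̄·Hᵀ·S⁻¹ = [62/361; 69/361; -1/38]
x' − x̄ = [-1612/361, -1794/361, 13/19] = K·y
y = (KᵀK)⁻¹·Kᵀ·(x' − x̄) = [-26]
z = y + H·x̄ = [-26] + [29] = [3]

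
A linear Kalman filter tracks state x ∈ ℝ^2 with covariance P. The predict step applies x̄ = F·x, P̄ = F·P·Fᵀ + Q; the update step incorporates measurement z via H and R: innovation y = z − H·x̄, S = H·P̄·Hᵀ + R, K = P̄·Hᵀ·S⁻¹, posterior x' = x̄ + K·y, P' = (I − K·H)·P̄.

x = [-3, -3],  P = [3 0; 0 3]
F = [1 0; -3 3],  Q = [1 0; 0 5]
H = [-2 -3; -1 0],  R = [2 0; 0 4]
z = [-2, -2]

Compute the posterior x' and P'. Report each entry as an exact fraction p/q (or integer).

x̄ = F·x = [-3, 0]
P̄ = F·P·Fᵀ + Q = [4 -9; -9 59]
y = z − H·x̄ = [-8, -5]
S = H·P̄·Hᵀ + R = [441 -19; -19 8]
K = P̄·Hᵀ·S⁻¹ = [76/3167 -1403/3167; -1101/3167 948/3167]
x' = x̄ + K·y = [-3094/3167, 4068/3167]
P' = (I − K·H)·P̄ = [5612/3167 -3792/3167; -3792/3167 3262/3167]

x' = [-3094/3167, 4068/3167]
P' = [5612/3167 -3792/3167; -3792/3167 3262/3167]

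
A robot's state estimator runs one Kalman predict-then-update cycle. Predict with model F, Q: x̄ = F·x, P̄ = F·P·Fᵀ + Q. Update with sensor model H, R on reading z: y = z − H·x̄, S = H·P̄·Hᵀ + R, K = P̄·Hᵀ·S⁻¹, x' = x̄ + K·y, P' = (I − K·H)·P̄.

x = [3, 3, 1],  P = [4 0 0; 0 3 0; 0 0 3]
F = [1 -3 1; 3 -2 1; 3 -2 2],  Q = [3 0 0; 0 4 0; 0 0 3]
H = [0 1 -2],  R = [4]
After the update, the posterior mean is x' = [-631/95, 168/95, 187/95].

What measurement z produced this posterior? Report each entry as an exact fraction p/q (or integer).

z = [-2]

x̄ = F·x = [-5, 4, 5]
P̄ = F·P·Fᵀ + Q = [37 33 36; 33 55 54; 36 54 63]
S = H·P̄·Hᵀ + R = [95]
K = P̄·Hᵀ·S⁻¹ = [-39/95; -53/95; -72/95]
x' − x̄ = [-156/95, -212/95, -288/95] = K·y
y = (KᵀK)⁻¹·Kᵀ·(x' − x̄) = [4]
z = y + H·x̄ = [4] + [-6] = [-2]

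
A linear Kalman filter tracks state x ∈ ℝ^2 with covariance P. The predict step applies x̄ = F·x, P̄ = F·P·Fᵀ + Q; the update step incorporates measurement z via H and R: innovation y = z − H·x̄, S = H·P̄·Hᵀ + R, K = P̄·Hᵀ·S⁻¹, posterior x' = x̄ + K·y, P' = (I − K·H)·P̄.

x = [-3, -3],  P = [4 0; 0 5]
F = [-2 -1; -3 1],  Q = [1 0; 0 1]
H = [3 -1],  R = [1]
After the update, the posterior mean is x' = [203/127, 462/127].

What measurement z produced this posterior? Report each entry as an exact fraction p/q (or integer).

x̄ = F·x = [9, 6]
P̄ = F·P·Fᵀ + Q = [22 19; 19 42]
S = H·P̄·Hᵀ + R = [127]
K = P̄·Hᵀ·S⁻¹ = [47/127; 15/127]
x' − x̄ = [-940/127, -300/127] = K·y
y = (KᵀK)⁻¹·Kᵀ·(x' − x̄) = [-20]
z = y + H·x̄ = [-20] + [21] = [1]

z = [1]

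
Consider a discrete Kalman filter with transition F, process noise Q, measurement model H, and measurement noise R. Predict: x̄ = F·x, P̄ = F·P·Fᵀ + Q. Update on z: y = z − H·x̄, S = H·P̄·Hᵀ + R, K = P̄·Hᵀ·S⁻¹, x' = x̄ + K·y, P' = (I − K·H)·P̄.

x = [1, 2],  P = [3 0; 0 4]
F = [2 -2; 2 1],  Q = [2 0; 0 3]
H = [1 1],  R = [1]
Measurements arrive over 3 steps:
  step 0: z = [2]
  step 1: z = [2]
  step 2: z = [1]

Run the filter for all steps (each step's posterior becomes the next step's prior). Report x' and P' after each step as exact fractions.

step 0: x' = [-2, 4], P' = [292/29 -275/29; -275/29 573/58]
step 1: x' = [-2272/2095, 6346/2095], P' = [57938/14665 -46504/14665; -46504/14665 49677/14665]
step 2: x' = [-2974192/1436707, 4288196/1436707], P' = [5274698/1436707 -4217470/1436707; -4217470/1436707 4582284/1436707]

step 0: x̄ = F·x = [-2, 4]
step 0: P̄ = F·P·Fᵀ + Q = [30 4; 4 19]
step 0: y = z − H·x̄ = [0]
step 0: S = H·P̄·Hᵀ + R = [58]
step 0: K = P̄·Hᵀ·S⁻¹ = [17/29; 23/58]
step 0: x' = x̄ + K·y = [-2, 4]
step 0: P' = (I − K·H)·P̄ = [292/29 -275/29; -275/29 573/58]
step 1: x̄ = F·x = [-12, 0]
step 1: P̄ = F·P·Fᵀ + Q = [4572/29 1145/29; 1145/29 883/58]
step 1: y = z − H·x̄ = [14]
step 1: S = H·P̄·Hᵀ + R = [14665/58]
step 1: K = P̄·Hᵀ·S⁻¹ = [11434/14665; 3173/14665]
step 1: x' = x̄ + K·y = [-2272/2095, 6346/2095]
step 1: P' = (I − K·H)·P̄ = [57938/14665 -46504/14665; -46504/14665 49677/14665]
step 2: x̄ = F·x = [-17236/2095, 1802/2095]
step 2: P̄ = F·P·Fᵀ + Q = [831822/14665 225406/14665; 225406/14665 139408/14665]
step 2: y = z − H·x̄ = [17529/2095]
step 2: S = H·P̄·Hᵀ + R = [1436707/14665]
step 2: K = P̄·Hᵀ·S⁻¹ = [1057228/1436707; 364814/1436707]
step 2: x' = x̄ + K·y = [-2974192/1436707, 4288196/1436707]
step 2: P' = (I − K·H)·P̄ = [5274698/1436707 -4217470/1436707; -4217470/1436707 4582284/1436707]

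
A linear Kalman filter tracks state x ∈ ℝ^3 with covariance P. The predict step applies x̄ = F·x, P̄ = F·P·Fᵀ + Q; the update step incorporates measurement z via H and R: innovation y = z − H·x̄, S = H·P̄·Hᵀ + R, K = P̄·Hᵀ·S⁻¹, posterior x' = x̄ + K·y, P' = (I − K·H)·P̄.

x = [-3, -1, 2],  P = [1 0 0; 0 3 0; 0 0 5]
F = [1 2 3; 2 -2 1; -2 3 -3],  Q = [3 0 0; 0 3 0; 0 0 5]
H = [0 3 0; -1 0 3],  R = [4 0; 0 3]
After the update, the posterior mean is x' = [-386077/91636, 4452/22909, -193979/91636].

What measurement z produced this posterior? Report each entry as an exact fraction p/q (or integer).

z = [1, -2]

x̄ = F·x = [1, -2, -3]
P̄ = F·P·Fᵀ + Q = [61 5 -29; 5 24 -37; -29 -37 81]
S = H·P̄·Hᵀ + R = [220 -348; -348 967]
K = P̄·Hᵀ·S⁻¹ = [-36999/91636 -6835/22909; 7314/22909 -116/22909; -12681/91636 5303/22909]
x' − x̄ = [-477713/91636, 50270/22909, 80929/91636] = K·y
y = (KᵀK)⁻¹·Kᵀ·(x' − x̄) = [7, 8]
z = y + H·x̄ = [7, 8] + [-6, -10] = [1, -2]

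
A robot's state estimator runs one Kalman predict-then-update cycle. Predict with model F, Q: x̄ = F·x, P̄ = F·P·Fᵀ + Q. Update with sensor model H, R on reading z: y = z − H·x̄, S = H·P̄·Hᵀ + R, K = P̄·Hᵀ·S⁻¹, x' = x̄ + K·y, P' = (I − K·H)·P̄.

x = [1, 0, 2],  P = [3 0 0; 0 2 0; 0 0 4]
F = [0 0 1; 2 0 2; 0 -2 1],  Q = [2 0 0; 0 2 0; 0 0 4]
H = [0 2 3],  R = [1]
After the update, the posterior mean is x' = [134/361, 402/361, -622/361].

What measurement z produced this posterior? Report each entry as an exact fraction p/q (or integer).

z = [-3]

x̄ = F·x = [2, 6, 2]
P̄ = F·P·Fᵀ + Q = [6 8 4; 8 30 8; 4 8 16]
S = H·P̄·Hᵀ + R = [361]
K = P̄·Hᵀ·S⁻¹ = [28/361; 84/361; 64/361]
x' − x̄ = [-588/361, -1764/361, -1344/361] = K·y
y = (KᵀK)⁻¹·Kᵀ·(x' − x̄) = [-21]
z = y + H·x̄ = [-21] + [18] = [-3]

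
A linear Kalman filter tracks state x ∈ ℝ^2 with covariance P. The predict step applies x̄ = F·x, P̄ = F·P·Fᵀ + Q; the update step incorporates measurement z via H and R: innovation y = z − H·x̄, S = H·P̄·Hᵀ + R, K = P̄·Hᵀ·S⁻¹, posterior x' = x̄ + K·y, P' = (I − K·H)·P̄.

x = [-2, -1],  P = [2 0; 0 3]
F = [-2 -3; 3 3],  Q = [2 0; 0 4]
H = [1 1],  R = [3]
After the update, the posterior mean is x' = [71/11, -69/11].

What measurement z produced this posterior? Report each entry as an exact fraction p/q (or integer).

z = [1]

x̄ = F·x = [7, -9]
P̄ = F·P·Fᵀ + Q = [37 -39; -39 49]
S = H·P̄·Hᵀ + R = [11]
K = P̄·Hᵀ·S⁻¹ = [-2/11; 10/11]
x' − x̄ = [-6/11, 30/11] = K·y
y = (KᵀK)⁻¹·Kᵀ·(x' − x̄) = [3]
z = y + H·x̄ = [3] + [-2] = [1]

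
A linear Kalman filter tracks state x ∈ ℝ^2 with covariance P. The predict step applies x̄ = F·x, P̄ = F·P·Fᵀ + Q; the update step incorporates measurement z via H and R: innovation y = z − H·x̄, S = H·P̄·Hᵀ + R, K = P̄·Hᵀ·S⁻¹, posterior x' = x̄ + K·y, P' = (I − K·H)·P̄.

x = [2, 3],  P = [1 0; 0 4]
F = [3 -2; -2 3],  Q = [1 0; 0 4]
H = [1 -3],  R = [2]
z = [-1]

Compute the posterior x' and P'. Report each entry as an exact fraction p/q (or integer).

x' = [406/151, 188/151]
P' = [562/151 168/151; 168/151 83/151]

x̄ = F·x = [0, 5]
P̄ = F·P·Fᵀ + Q = [26 -30; -30 44]
y = z − H·x̄ = [14]
S = H·P̄·Hᵀ + R = [604]
K = P̄·Hᵀ·S⁻¹ = [29/151; -81/302]
x' = x̄ + K·y = [406/151, 188/151]
P' = (I − K·H)·P̄ = [562/151 168/151; 168/151 83/151]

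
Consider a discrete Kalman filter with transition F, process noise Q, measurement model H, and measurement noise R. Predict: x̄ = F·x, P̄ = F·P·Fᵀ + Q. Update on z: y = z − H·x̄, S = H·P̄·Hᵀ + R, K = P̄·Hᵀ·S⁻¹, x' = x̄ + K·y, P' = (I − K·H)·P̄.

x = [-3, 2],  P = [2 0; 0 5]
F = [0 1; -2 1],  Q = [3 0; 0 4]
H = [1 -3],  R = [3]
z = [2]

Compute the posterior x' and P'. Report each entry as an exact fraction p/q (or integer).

x' = [50/67, -16/67]
P' = [1023/134 174/67; 174/67 81/67]

x̄ = F·x = [2, 8]
P̄ = F·P·Fᵀ + Q = [8 5; 5 17]
y = z − H·x̄ = [24]
S = H·P̄·Hᵀ + R = [134]
K = P̄·Hᵀ·S⁻¹ = [-7/134; -23/67]
x' = x̄ + K·y = [50/67, -16/67]
P' = (I − K·H)·P̄ = [1023/134 174/67; 174/67 81/67]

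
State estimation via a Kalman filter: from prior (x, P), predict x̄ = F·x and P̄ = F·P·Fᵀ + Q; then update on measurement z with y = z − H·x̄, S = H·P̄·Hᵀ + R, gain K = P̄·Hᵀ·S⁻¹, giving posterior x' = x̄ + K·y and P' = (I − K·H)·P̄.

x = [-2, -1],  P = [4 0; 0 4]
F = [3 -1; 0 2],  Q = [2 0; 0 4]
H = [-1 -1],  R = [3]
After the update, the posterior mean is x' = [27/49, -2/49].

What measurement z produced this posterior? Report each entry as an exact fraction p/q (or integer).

z = [-1]

x̄ = F·x = [-5, -2]
P̄ = F·P·Fᵀ + Q = [42 -8; -8 20]
S = H·P̄·Hᵀ + R = [49]
K = P̄·Hᵀ·S⁻¹ = [-34/49; -12/49]
x' − x̄ = [272/49, 96/49] = K·y
y = (KᵀK)⁻¹·Kᵀ·(x' − x̄) = [-8]
z = y + H·x̄ = [-8] + [7] = [-1]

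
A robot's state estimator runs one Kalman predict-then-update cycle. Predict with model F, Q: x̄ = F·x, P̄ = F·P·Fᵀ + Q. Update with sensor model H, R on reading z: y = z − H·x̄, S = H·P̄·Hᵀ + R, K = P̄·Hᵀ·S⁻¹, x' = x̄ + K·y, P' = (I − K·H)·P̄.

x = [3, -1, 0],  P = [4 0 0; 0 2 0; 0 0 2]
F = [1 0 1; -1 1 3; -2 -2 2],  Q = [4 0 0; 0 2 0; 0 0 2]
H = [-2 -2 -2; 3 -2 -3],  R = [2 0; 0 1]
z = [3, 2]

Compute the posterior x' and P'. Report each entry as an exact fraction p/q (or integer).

x̄ = F·x = [3, -4, -4]
P̄ = F·P·Fᵀ + Q = [10 2 -4; 2 26 16; -4 16 34]
y = z − H·x̄ = [-7, -27]
S = H·P̄·Hᵀ + R = [394 404; 404 741]
K = P̄·Hᵀ·S⁻¹ = [-13604/64369 10718/64369; -13616/64369 -742/64369; -4594/64369 -10178/64369]
x' = x̄ + K·y = [-1051/64369, -142130/64369, 49488/64369]
P' = (I − K·H)·P̄ = [18742/64369 -60922/64369 55784/64369; -60922/64369 405638/64369 -331100/64369; 55784/64369 -331100/64369 279910/64369]

x' = [-1051/64369, -142130/64369, 49488/64369]
P' = [18742/64369 -60922/64369 55784/64369; -60922/64369 405638/64369 -331100/64369; 55784/64369 -331100/64369 279910/64369]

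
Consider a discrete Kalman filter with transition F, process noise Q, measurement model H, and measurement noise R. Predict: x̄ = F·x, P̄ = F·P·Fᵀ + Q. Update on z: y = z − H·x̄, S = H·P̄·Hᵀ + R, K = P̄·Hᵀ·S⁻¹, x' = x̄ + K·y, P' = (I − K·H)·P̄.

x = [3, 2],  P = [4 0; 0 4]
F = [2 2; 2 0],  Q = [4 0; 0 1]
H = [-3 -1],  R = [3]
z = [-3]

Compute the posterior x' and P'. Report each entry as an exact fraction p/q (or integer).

x̄ = F·x = [10, 6]
P̄ = F·P·Fᵀ + Q = [36 16; 16 17]
y = z − H·x̄ = [33]
S = H·P̄·Hᵀ + R = [440]
K = P̄·Hᵀ·S⁻¹ = [-31/110; -13/88]
x' = x̄ + K·y = [7/10, 9/8]
P' = (I − K·H)·P̄ = [58/55 -51/22; -51/22 651/88]

x' = [7/10, 9/8]
P' = [58/55 -51/22; -51/22 651/88]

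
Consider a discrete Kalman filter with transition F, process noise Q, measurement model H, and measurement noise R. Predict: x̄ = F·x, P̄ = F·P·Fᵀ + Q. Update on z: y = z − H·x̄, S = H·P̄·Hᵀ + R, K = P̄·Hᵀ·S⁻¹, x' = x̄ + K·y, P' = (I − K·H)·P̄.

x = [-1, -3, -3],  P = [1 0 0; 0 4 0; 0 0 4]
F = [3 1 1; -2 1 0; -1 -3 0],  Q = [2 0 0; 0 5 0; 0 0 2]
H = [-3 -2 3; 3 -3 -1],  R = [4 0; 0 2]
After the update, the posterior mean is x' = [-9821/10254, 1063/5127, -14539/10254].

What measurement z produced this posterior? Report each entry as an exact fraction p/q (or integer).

x̄ = F·x = [-9, -1, 10]
P̄ = F·P·Fᵀ + Q = [19 -2 -15; -2 13 -10; -15 -10 39]
S = H·P̄·Hᵀ + R = [944 -326; -326 395]
K = P̄·Hᵀ·S⁻¹ = [-6641/133302 10421/66651; -7790/66651 -12335/66651; 27143/133302 2089/66651]
x' − x̄ = [82465/10254, 6190/5127, -117079/10254] = K·y
y = (KᵀK)⁻¹·Kᵀ·(x' − x̄) = [-61, 32]
z = y + H·x̄ = [-61, 32] + [59, -34] = [-2, -2]

z = [-2, -2]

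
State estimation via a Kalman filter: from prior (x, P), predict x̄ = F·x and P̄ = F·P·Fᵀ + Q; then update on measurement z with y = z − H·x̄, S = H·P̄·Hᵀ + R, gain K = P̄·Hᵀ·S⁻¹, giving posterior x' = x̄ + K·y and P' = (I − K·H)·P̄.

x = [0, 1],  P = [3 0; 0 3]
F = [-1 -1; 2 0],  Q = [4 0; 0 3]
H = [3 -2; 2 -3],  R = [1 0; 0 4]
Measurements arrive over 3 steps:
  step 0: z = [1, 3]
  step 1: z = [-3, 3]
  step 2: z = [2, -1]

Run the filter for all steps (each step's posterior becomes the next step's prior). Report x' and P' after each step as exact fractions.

step 0: x' = [-1987/3989, -5043/3989], P' = [2890/3989 3396/3989; 3396/3989 4620/3989]
step 1: x' = [-10997240/6039721, -9150061/6039721], P' = [3591982/6039721 4114852/6039721; 4114852/6039721 5647628/6039721]
step 2: x' = [6880543619/8040727009, 3170874841/8040727009], P' = [4780955642/8040727009 5475676748/8040727009; 5475676748/8040727009 7513056924/8040727009]

step 0: x̄ = F·x = [-1, 0]
step 0: P̄ = F·P·Fᵀ + Q = [10 -6; -6 15]
step 0: y = z − H·x̄ = [4, 5]
step 0: S = H·P̄·Hᵀ + R = [223 228; 228 251]
step 0: K = P̄·Hᵀ·S⁻¹ = [1878/3989 -1102/3989; 948/3989 -1767/3989]
step 0: x' = x̄ + K·y = [-1987/3989, -5043/3989]
step 0: P' = (I − K·H)·P̄ = [2890/3989 3396/3989; 3396/3989 4620/3989]
step 1: x̄ = F·x = [7030/3989, -3974/3989]
step 1: P̄ = F·P·Fᵀ + Q = [30258/3989 -12572/3989; -12572/3989 23527/3989]
step 1: y = z − H·x̄ = [-41005/3989, -14015/3989]
step 1: S = H·P̄·Hᵀ + R = [521283/3989 486146/3989; 486146/3989 499595/3989]
step 1: K = P̄·Hᵀ·S⁻¹ = [2546242/6039721 -1290148/6039721; 1049300/6039721 -2178295/6039721]
step 1: x' = x̄ + K·y = [-10997240/6039721, -9150061/6039721]
step 1: P' = (I − K·H)·P̄ = [3591982/6039721 4114852/6039721; 4114852/6039721 5647628/6039721]
step 2: x̄ = F·x = [20147301/6039721, -21994480/6039721]
step 2: P̄ = F·P·Fᵀ + Q = [41628198/6039721 -15413668/6039721; -15413668/6039721 32487091/6039721]
step 2: y = z − H·x̄ = [-92351421/6039721, -112317763/6039721]
step 2: S = H·P̄·Hᵀ + R = [695605883/6039721 645069418/6039721; 645069418/6039721 668019511/6039721]
step 2: K = P̄·Hᵀ·S⁻¹ = [3391513430/8040727009 -245182820/1148675287; 1400916396/8040727009 -413850617/1148675287]
step 2: x' = x̄ + K·y = [6880543619/8040727009, 3170874841/8040727009]
step 2: P' = (I − K·H)·P̄ = [4780955642/8040727009 5475676748/8040727009; 5475676748/8040727009 7513056924/8040727009]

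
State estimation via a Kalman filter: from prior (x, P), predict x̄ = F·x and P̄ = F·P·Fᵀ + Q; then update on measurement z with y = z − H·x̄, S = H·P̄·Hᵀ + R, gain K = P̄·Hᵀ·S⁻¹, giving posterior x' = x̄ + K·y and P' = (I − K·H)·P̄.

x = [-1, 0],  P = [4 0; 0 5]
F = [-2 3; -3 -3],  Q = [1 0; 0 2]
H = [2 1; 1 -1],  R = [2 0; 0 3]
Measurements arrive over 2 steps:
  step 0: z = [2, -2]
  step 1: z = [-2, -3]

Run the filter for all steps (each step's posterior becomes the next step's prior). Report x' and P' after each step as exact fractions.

step 0: x̄ = F·x = [2, 3]
step 0: P̄ = F·P·Fᵀ + Q = [62 -21; -21 83]
step 0: y = z − H·x̄ = [-5, -1]
step 0: S = H·P̄·Hᵀ + R = [249 62; 62 190]
step 0: K = P̄·Hᵀ·S⁻¹ = [7212/21733 14281/43466; 7119/21733 -14219/21733]
step 0: x' = x̄ + K·y = [531/43466, 43823/21733]
step 0: P' = (I − K·H)·P̄ = [23897/43466 -9473/21733; -9473/21733 33184/21733]
step 1: x̄ = F·x = [130938/21733, -264531/43466]
step 1: P̄ = F·P·Fᵀ + Q = [481859/21733 -198546/21733; -198546/21733 558289/43466]
step 1: y = z − H·x̄ = [-346153/43466, -656805/43466]
step 1: S = H·P̄·Hᵀ + R = [2911725/43466 1766239/43466; 1766239/43466 2446589/43466]
step 1: K = P̄·Hᵀ·S⁻¹ = [30842661/92122444 28973249/92122444; 6385986/23030611 -13603505/23030611]
step 1: x' = x̄ + K·y = [-128408349/92122444, 14540361/23030611]
step 1: P' = (I − K·H)·P̄ = [49535023/92122444 -9346181/23030611; -9346181/23030611 31464334/23030611]

step 0: x' = [531/43466, 43823/21733], P' = [23897/43466 -9473/21733; -9473/21733 33184/21733]
step 1: x' = [-128408349/92122444, 14540361/23030611], P' = [49535023/92122444 -9346181/23030611; -9346181/23030611 31464334/23030611]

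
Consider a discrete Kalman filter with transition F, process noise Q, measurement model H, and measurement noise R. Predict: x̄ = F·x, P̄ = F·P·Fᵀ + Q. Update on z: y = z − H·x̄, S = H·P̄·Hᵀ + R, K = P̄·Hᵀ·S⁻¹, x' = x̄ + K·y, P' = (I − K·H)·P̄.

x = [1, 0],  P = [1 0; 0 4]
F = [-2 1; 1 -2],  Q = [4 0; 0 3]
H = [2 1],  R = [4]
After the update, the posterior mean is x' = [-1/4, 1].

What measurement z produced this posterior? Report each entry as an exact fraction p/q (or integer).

z = [1]

x̄ = F·x = [-2, 1]
P̄ = F·P·Fᵀ + Q = [12 -10; -10 20]
S = H·P̄·Hᵀ + R = [32]
K = P̄·Hᵀ·S⁻¹ = [7/16; 0]
x' − x̄ = [7/4, 0] = K·y
y = (KᵀK)⁻¹·Kᵀ·(x' − x̄) = [4]
z = y + H·x̄ = [4] + [-3] = [1]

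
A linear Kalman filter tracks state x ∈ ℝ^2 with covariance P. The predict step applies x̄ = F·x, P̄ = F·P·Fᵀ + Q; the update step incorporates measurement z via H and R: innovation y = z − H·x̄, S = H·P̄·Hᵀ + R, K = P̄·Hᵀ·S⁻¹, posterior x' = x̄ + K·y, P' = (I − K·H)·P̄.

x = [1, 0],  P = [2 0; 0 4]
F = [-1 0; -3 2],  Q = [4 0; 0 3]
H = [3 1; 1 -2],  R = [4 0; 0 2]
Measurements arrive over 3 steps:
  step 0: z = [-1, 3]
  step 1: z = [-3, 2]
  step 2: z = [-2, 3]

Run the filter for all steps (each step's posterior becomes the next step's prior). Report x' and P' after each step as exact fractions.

step 0: x̄ = F·x = [-1, -3]
step 0: P̄ = F·P·Fᵀ + Q = [6 6; 6 37]
step 0: y = z − H·x̄ = [5, -2]
step 0: S = H·P̄·Hᵀ + R = [131 -86; -86 132]
step 0: K = P̄·Hᵀ·S⁻¹ = [663/2474 639/4948; 353/2474 -2089/4948]
step 0: x' = x̄ + K·y = [101/1237, -1784/1237]
step 0: P' = (I − K·H)·P̄ = [849/2474 105/2474; 105/2474 1097/2474]
step 1: x̄ = F·x = [-101/1237, -3871/1237]
step 1: P̄ = F·P·Fᵀ + Q = [10745/2474 2337/2474; 2337/2474 18191/2474]
step 1: y = z − H·x̄ = [463/1237, -5167/1237]
step 1: S = H·P̄·Hᵀ + R = [69407/1237 -7916/1237; -7916/1237 79109/2474]
step 1: K = P̄·Hᵀ·S⁻¹ = [1144330/4337423 561877/4337423; 587997/4337423 -1748959/4337423]
step 1: x' = x̄ + K·y = [-2272816/4337423, -6047737/4337423]
step 1: P' = (I − K·H)·P̄ = [1468342/4337423 172294/4337423; 172294/4337423 1835106/4337423]
step 2: x̄ = F·x = [2272816/4337423, -5277026/4337423]
step 2: P̄ = F·P·Fᵀ + Q = [18818034/4337423 4060438/4337423; 4060438/4337423 31500243/4337423]
step 2: y = z − H·x̄ = [-10216268/4337423, 185401/4337423]
step 2: S = H·P̄·Hᵀ + R = [242574869/4337423 -26848574/4337423; -26848574/4337423 137252100/4337423]
step 2: K = P̄·Hᵀ·S⁻¹ = [495279751/1877443372 486416797/3754886744; 254352019/1877443372 -1512947539/3754886744]
step 2: x' = x̄ + K·y = [-344783645/3754886744, -5831156829/3754886744]
step 2: P' = (I − K·H)·P̄ = [635522115/1877443372 74552659/1877443372; 74552659/1877443372 793750099/1877443372]

step 0: x' = [101/1237, -1784/1237], P' = [849/2474 105/2474; 105/2474 1097/2474]
step 1: x' = [-2272816/4337423, -6047737/4337423], P' = [1468342/4337423 172294/4337423; 172294/4337423 1835106/4337423]
step 2: x' = [-344783645/3754886744, -5831156829/3754886744], P' = [635522115/1877443372 74552659/1877443372; 74552659/1877443372 793750099/1877443372]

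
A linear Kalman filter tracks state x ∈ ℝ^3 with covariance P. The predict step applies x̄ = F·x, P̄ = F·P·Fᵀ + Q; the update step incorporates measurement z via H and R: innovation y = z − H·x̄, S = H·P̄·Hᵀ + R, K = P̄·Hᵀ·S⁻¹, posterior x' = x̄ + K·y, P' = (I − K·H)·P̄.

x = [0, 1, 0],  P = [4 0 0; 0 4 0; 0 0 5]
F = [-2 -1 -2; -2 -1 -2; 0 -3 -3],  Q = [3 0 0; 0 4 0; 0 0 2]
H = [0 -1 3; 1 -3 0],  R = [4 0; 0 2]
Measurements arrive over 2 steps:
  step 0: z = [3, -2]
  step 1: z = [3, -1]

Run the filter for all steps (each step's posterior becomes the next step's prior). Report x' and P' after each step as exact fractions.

step 0: x' = [83287/83543, 83183/83543, 109176/83543], P' = [1005346/83543 353816/83543 124560/83543; 353816/83543 142496/83543 49848/83543; 124560/83543 49848/83543 54172/83543]
step 1: x' = [2671625974/1108605421, 1281543299/1108605421, 1233421884/1108605421], P' = [13704815370/1108605421 4850451828/1108605421 1890318468/1108605421; 4850451828/1108605421 1955291636/1108605421 747127620/1108605421; 1890318468/1108605421 747127620/1108605421 745639904/1108605421]

step 0: x̄ = F·x = [-1, -1, -3]
step 0: P̄ = F·P·Fᵀ + Q = [43 40 42; 40 44 42; 42 42 83]
step 0: y = z − H·x̄ = [11, -4]
step 0: S = H·P̄·Hᵀ + R = [543 -160; -160 201]
step 0: K = P̄·Hᵀ·S⁻¹ = [4966/83543 -28051/83543; 1762/83543 -36836/83543; 28167/83543 -12492/83543]
step 0: x' = x̄ + K·y = [83287/83543, 83183/83543, 109176/83543]
step 0: P' = (I − K·H)·P̄ = [1005346/83543 353816/83543 124560/83543; 353816/83543 142496/83543 49848/83543; 124560/83543 49848/83543 54172/83543]
step 1: x̄ = F·x = [-468109/83543, -468109/83543, -577077/83543]
step 1: P̄ = F·P·Fᵀ + Q = [7242333/83543 6991704/83543 4071408/83543; 6991704/83543 7325876/83543 4071408/83543; 4071408/83543 4071408/83543 2834362/83543]
step 1: y = z − H·x̄ = [1513751/83543, -1019761/83543]
step 1: S = H·P̄·Hᵀ + R = [8740858/83543 -9442524/83543; -9442524/83543 31392079/83543]
step 1: K = P̄·Hᵀ·S⁻¹ = [205125894/1108605421 -60467151/158372203; 71522806/1108605421 -72530220/158372203; 372448023/1108605421 -25076028/158372203]
step 1: x' = x̄ + K·y = [2671625974/1108605421, 1281543299/1108605421, 1233421884/1108605421]
step 1: P' = (I − K·H)·P̄ = [13704815370/1108605421 4850451828/1108605421 1890318468/1108605421; 4850451828/1108605421 1955291636/1108605421 747127620/1108605421; 1890318468/1108605421 747127620/1108605421 745639904/1108605421]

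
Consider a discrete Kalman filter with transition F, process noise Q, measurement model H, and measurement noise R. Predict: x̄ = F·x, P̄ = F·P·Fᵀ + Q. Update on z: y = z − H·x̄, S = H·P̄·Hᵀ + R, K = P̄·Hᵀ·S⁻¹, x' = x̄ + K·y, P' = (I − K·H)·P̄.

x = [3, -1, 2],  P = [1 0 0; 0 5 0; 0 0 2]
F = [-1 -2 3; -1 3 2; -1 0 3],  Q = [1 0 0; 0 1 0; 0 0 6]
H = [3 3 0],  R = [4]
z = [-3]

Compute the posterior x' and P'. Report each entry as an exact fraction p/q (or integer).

x̄ = F·x = [5, -2, 3]
P̄ = F·P·Fᵀ + Q = [40 -17 19; -17 55 13; 19 13 25]
y = z − H·x̄ = [-12]
S = H·P̄·Hᵀ + R = [553]
K = P̄·Hᵀ·S⁻¹ = [69/553; 114/553; 96/553]
x' = x̄ + K·y = [1937/553, -2474/553, 507/553]
P' = (I − K·H)·P̄ = [17359/553 -17267/553 3883/553; -17267/553 17419/553 -3755/553; 3883/553 -3755/553 4609/553]

x' = [1937/553, -2474/553, 507/553]
P' = [17359/553 -17267/553 3883/553; -17267/553 17419/553 -3755/553; 3883/553 -3755/553 4609/553]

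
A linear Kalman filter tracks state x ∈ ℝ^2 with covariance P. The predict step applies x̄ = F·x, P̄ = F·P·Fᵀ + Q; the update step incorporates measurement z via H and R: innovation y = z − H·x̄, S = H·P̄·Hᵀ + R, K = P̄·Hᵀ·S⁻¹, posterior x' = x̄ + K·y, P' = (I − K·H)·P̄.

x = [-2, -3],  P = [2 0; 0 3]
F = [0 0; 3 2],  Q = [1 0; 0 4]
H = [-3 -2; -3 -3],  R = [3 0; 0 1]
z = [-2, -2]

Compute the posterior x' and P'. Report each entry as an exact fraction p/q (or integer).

x̄ = F·x = [0, -12]
P̄ = F·P·Fᵀ + Q = [1 0; 0 34]
y = z − H·x̄ = [-26, -38]
S = H·P̄·Hᵀ + R = [148 213; 213 316]
K = P̄·Hᵀ·S⁻¹ = [-309/1399 195/1399; 238/1399 -612/1399]
x' = x̄ + K·y = [624/1399, 280/1399]
P' = (I − K·H)·P̄ = [1057/1399 -1122/1399; -1122/1399 1326/1399]

x' = [624/1399, 280/1399]
P' = [1057/1399 -1122/1399; -1122/1399 1326/1399]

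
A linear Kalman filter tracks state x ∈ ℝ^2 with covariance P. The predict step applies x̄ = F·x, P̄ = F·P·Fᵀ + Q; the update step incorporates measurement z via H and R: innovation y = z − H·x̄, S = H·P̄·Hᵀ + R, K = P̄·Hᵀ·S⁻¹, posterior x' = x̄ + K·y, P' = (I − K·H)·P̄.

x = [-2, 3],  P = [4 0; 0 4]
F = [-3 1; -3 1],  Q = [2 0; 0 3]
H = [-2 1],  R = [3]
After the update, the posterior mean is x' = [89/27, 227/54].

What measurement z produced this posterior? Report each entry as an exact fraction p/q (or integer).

x̄ = F·x = [9, 9]
P̄ = F·P·Fᵀ + Q = [42 40; 40 43]
S = H·P̄·Hᵀ + R = [54]
K = P̄·Hᵀ·S⁻¹ = [-22/27; -37/54]
x' − x̄ = [-154/27, -259/54] = K·y
y = (KᵀK)⁻¹·Kᵀ·(x' − x̄) = [7]
z = y + H·x̄ = [7] + [-9] = [-2]

z = [-2]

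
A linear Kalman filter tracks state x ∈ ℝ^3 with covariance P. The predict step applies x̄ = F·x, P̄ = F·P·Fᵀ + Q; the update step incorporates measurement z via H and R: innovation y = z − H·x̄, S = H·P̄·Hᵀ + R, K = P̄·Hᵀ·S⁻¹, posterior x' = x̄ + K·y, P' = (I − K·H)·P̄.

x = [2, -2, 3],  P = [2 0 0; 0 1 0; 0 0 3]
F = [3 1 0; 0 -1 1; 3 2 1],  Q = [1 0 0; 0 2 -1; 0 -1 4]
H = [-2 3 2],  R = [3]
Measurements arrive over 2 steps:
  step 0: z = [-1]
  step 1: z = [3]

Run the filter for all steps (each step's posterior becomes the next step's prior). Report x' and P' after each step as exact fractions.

step 0: x' = [158/35, 11/7, 67/35], P' = [697/35 -3/7 718/35; -3/7 46/21 -24/7; 718/35 -24/7 907/35]
step 1: x' = [196207/14980, -11279/14980, 33679/2140], P' = [956323/14980 -87411/14980 156643/2140; -87411/14980 40447/14980 -20451/2140; 156643/2140 -20451/2140 189157/2140]

step 0: x̄ = F·x = [4, 5, 5]
step 0: P̄ = F·P·Fᵀ + Q = [20 -1 20; -1 6 0; 20 0 29]
step 0: y = z − H·x̄ = [-18]
step 0: S = H·P̄·Hᵀ + R = [105]
step 0: K = P̄·Hᵀ·S⁻¹ = [-1/35; 4/21; 6/35]
step 0: x' = x̄ + K·y = [158/35, 11/7, 67/35]
step 0: P' = (I − K·H)·P̄ = [697/35 -3/7 718/35; -3/7 46/21 -24/7; 718/35 -24/7 907/35]
step 1: x̄ = F·x = [529/35, 12/35, 93/5]
step 1: P̄ = F·P·Fᵀ + Q = [18884/105 6007/105 3568/15; 6007/105 3881/105 1199/15; 3568/15 1199/15 4832/15]
step 1: y = z − H·x̄ = [-5]
step 1: S = H·P̄·Hᵀ + R = [2140/3]
step 1: K = P̄·Hᵀ·S⁻¹ = [863/2140; 469/2140; 245/428]
step 1: x' = x̄ + K·y = [196207/14980, -11279/14980, 33679/2140]
step 1: P' = (I − K·H)·P̄ = [956323/14980 -87411/14980 156643/2140; -87411/14980 40447/14980 -20451/2140; 156643/2140 -20451/2140 189157/2140]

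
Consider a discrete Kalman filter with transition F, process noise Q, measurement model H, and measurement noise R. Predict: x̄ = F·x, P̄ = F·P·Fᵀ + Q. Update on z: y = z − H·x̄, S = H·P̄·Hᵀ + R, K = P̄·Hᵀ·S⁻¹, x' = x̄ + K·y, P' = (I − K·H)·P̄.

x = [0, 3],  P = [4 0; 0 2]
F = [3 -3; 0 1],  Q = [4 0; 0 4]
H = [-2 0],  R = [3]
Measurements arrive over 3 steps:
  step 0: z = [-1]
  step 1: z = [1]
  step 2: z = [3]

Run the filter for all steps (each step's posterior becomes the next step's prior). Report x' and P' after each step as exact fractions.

step 0: x' = [89/235, 477/235], P' = [174/235 -18/235; -18/235 1266/235]
step 1: x' = [-31940/57601, 48303/57601], P' = [42672/57601 -11556/57601; -11556/57601 288154/57601]
step 2: x' = [-21217263/13836187, 1966761/13836187], P' = [10247538/13836187 -2697390/13836187; -2697390/13836187 68421146/13836187]

step 0: x̄ = F·x = [-9, 3]
step 0: P̄ = F·P·Fᵀ + Q = [58 -6; -6 6]
step 0: y = z − H·x̄ = [-19]
step 0: S = H·P̄·Hᵀ + R = [235]
step 0: K = P̄·Hᵀ·S⁻¹ = [-116/235; 12/235]
step 0: x' = x̄ + K·y = [89/235, 477/235]
step 0: P' = (I − K·H)·P̄ = [174/235 -18/235; -18/235 1266/235]
step 1: x̄ = F·x = [-1164/235, 477/235]
step 1: P̄ = F·P·Fᵀ + Q = [14224/235 -3852/235; -3852/235 2206/235]
step 1: y = z − H·x̄ = [-2093/235]
step 1: S = H·P̄·Hᵀ + R = [57601/235]
step 1: K = P̄·Hᵀ·S⁻¹ = [-28448/57601; 7704/57601]
step 1: x' = x̄ + K·y = [-31940/57601, 48303/57601]
step 1: P' = (I − K·H)·P̄ = [42672/57601 -11556/57601; -11556/57601 288154/57601]
step 2: x̄ = F·x = [-240729/57601, 48303/57601]
step 2: P̄ = F·P·Fᵀ + Q = [3415846/57601 -899130/57601; -899130/57601 518558/57601]
step 2: y = z − H·x̄ = [-308655/57601]
step 2: S = H·P̄·Hᵀ + R = [13836187/57601]
step 2: K = P̄·Hᵀ·S⁻¹ = [-6831692/13836187; 1798260/13836187]
step 2: x' = x̄ + K·y = [-21217263/13836187, 1966761/13836187]
step 2: P' = (I − K·H)·P̄ = [10247538/13836187 -2697390/13836187; -2697390/13836187 68421146/13836187]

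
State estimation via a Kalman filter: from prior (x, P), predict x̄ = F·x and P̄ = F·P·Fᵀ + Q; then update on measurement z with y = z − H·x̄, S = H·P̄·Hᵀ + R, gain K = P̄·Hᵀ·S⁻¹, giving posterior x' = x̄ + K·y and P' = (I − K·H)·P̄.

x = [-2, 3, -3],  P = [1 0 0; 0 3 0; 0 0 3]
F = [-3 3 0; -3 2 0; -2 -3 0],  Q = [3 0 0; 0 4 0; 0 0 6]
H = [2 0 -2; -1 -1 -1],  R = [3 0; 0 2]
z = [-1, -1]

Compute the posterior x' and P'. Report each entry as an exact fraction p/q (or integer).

x̄ = F·x = [15, 12, -5]
P̄ = F·P·Fᵀ + Q = [39 27 -21; 27 25 -12; -21 -12 37]
y = z − H·x̄ = [-41, 21]
S = H·P̄·Hᵀ + R = [475 -82; -82 91]
K = P̄·Hᵀ·S⁻¹ = [2410/12167 -3845/12167; 166/1587 -548/1587; -3628/12167 -3804/12167]
x' = x̄ + K·y = [2950/12167, 730/1587, 8029/12167]
P' = (I − K·H)·P̄ = [12288/12167 -577/529 8673/12167; -577/529 209/69 -660/529; 8673/12167 -660/529 14115/12167]

x' = [2950/12167, 730/1587, 8029/12167]
P' = [12288/12167 -577/529 8673/12167; -577/529 209/69 -660/529; 8673/12167 -660/529 14115/12167]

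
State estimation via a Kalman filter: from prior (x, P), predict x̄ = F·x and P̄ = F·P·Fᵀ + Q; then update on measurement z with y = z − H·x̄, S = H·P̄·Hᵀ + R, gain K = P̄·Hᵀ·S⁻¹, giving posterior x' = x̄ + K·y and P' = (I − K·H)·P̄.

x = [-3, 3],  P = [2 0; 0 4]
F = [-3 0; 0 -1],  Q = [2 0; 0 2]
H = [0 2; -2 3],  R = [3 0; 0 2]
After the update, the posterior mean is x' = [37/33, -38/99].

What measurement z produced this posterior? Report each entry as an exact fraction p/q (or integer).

x̄ = F·x = [9, -3]
P̄ = F·P·Fᵀ + Q = [20 0; 0 6]
S = H·P̄·Hᵀ + R = [27 36; 36 136]
K = P̄·Hᵀ·S⁻¹ = [20/33 -5/11; 41/99 1/44]
x' − x̄ = [-260/33, 259/99] = K·y
y = (KᵀK)⁻¹·Kᵀ·(x' − x̄) = [5, 24]
z = y + H·x̄ = [5, 24] + [-6, -27] = [-1, -3]

z = [-1, -3]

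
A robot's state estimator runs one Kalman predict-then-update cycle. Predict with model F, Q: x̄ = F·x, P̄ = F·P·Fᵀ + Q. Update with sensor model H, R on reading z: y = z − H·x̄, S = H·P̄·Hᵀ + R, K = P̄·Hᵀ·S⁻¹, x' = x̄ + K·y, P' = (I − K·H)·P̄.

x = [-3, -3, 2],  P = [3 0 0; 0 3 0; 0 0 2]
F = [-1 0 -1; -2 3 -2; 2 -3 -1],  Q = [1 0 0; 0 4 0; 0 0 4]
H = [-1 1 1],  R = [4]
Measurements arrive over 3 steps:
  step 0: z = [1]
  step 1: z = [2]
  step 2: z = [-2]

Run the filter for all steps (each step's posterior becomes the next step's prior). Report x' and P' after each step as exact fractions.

step 0: x' = [1, -5, 17/3], P' = [6 10 -4; 10 99/2 -77/2; -4 -77/2 221/6]
step 1: x' = [-1328/547, -982/547, 600/547], P' = [15639/1094 22235/1094 -2546/547; 22235/1094 94779/1094 -31564/547; -2546/547 -31564/547 27202/547]
step 2: x' = [584506/267845, 911516/267845, -874172/267845], P' = [8007234/267845 9573314/267845 -1218148/267845; 9573314/267845 30470409/267845 -18393083/267845; -1218148/267845 -18393083/267845 16072731/267845]

step 0: x̄ = F·x = [1, -7, 1]
step 0: P̄ = F·P·Fᵀ + Q = [6 10 -4; 10 51 -35; -4 -35 45]
step 0: y = z − H·x̄ = [8]
step 0: S = H·P̄·Hᵀ + R = [24]
step 0: K = P̄·Hᵀ·S⁻¹ = [0; 1/4; 7/12]
step 0: x' = x̄ + K·y = [1, -5, 17/3]
step 0: P' = (I − K·H)·P̄ = [6 10 -4; 10 99/2 -77/2; -4 -77/2 221/6]
step 1: x̄ = F·x = [-20/3, -85/3, 34/3]
step 1: P̄ = F·P·Fᵀ + Q = [215/6 931/6 -170/3; 931/6 5585/6 -1150/3; -170/3 -1150/3 526/3]
step 1: y = z − H·x̄ = [37/3]
step 1: S = H·P̄·Hᵀ + R = [547/3]
step 1: K = P̄·Hᵀ·S⁻¹ = [188/547; 1177/547; -454/547]
step 1: x' = x̄ + K·y = [-1328/547, -982/547, 600/547]
step 1: P' = (I − K·H)·P̄ = [15639/1094 22235/1094 -2546/547; 22235/1094 94779/1094 -31564/547; -2546/547 -31564/547 27202/547]
step 2: x̄ = F·x = [728/547, -1490/547, -310/547]
step 2: P̄ = F·P·Fᵀ + Q = [60953/1094 242397/1094 -94461/1094; 242397/1094 1587539/1094 -719139/1094; -94461/1094 -719139/1094 349127/1094]
step 2: y = z − H·x̄ = [1434/547]
step 2: S = H·P̄·Hᵀ + R = [267845/1094]
step 2: K = P̄·Hᵀ·S⁻¹ = [86983/267845; 626003/267845; -275551/267845]
step 2: x' = x̄ + K·y = [584506/267845, 911516/267845, -874172/267845]
step 2: P' = (I − K·H)·P̄ = [8007234/267845 9573314/267845 -1218148/267845; 9573314/267845 30470409/267845 -18393083/267845; -1218148/267845 -18393083/267845 16072731/267845]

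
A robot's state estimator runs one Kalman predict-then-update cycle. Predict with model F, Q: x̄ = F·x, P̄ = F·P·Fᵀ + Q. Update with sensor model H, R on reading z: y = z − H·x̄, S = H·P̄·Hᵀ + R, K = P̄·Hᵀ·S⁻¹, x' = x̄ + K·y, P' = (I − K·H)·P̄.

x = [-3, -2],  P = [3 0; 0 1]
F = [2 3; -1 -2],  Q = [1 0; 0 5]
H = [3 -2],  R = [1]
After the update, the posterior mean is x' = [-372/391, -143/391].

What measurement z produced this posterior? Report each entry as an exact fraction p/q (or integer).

x̄ = F·x = [-12, 7]
P̄ = F·P·Fᵀ + Q = [22 -12; -12 12]
S = H·P̄·Hᵀ + R = [391]
K = P̄·Hᵀ·S⁻¹ = [90/391; -60/391]
x' − x̄ = [4320/391, -2880/391] = K·y
y = (KᵀK)⁻¹·Kᵀ·(x' − x̄) = [48]
z = y + H·x̄ = [48] + [-50] = [-2]

z = [-2]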